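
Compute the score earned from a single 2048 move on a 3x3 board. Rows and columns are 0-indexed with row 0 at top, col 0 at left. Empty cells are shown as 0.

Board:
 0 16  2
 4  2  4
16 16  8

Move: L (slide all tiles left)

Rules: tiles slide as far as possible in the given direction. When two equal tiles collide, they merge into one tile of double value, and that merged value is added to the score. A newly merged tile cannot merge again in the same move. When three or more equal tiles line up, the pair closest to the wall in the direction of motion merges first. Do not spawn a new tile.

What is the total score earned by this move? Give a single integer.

Slide left:
row 0: [0, 16, 2] -> [16, 2, 0]  score +0 (running 0)
row 1: [4, 2, 4] -> [4, 2, 4]  score +0 (running 0)
row 2: [16, 16, 8] -> [32, 8, 0]  score +32 (running 32)
Board after move:
16  2  0
 4  2  4
32  8  0

Answer: 32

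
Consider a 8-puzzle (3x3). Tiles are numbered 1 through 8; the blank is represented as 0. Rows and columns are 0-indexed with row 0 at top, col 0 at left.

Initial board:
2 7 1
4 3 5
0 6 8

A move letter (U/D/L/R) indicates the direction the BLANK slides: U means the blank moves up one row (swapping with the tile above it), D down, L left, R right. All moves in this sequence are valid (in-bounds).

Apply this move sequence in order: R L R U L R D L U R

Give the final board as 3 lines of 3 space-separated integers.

After move 1 (R):
2 7 1
4 3 5
6 0 8

After move 2 (L):
2 7 1
4 3 5
0 6 8

After move 3 (R):
2 7 1
4 3 5
6 0 8

After move 4 (U):
2 7 1
4 0 5
6 3 8

After move 5 (L):
2 7 1
0 4 5
6 3 8

After move 6 (R):
2 7 1
4 0 5
6 3 8

After move 7 (D):
2 7 1
4 3 5
6 0 8

After move 8 (L):
2 7 1
4 3 5
0 6 8

After move 9 (U):
2 7 1
0 3 5
4 6 8

After move 10 (R):
2 7 1
3 0 5
4 6 8

Answer: 2 7 1
3 0 5
4 6 8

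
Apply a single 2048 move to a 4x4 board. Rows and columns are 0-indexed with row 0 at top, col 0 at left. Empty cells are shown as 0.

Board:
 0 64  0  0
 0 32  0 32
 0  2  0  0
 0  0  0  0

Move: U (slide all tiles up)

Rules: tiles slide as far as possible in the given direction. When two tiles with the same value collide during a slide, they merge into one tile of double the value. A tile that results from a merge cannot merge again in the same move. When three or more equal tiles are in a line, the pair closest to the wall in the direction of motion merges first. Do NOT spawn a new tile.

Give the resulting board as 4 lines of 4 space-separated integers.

Slide up:
col 0: [0, 0, 0, 0] -> [0, 0, 0, 0]
col 1: [64, 32, 2, 0] -> [64, 32, 2, 0]
col 2: [0, 0, 0, 0] -> [0, 0, 0, 0]
col 3: [0, 32, 0, 0] -> [32, 0, 0, 0]

Answer:  0 64  0 32
 0 32  0  0
 0  2  0  0
 0  0  0  0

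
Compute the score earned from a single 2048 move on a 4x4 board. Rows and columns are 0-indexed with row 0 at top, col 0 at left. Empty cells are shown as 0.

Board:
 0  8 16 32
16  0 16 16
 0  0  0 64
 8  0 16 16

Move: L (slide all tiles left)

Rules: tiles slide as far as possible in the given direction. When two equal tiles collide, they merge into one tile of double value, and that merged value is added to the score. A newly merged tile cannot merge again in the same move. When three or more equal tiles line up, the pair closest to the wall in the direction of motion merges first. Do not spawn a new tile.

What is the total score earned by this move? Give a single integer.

Answer: 64

Derivation:
Slide left:
row 0: [0, 8, 16, 32] -> [8, 16, 32, 0]  score +0 (running 0)
row 1: [16, 0, 16, 16] -> [32, 16, 0, 0]  score +32 (running 32)
row 2: [0, 0, 0, 64] -> [64, 0, 0, 0]  score +0 (running 32)
row 3: [8, 0, 16, 16] -> [8, 32, 0, 0]  score +32 (running 64)
Board after move:
 8 16 32  0
32 16  0  0
64  0  0  0
 8 32  0  0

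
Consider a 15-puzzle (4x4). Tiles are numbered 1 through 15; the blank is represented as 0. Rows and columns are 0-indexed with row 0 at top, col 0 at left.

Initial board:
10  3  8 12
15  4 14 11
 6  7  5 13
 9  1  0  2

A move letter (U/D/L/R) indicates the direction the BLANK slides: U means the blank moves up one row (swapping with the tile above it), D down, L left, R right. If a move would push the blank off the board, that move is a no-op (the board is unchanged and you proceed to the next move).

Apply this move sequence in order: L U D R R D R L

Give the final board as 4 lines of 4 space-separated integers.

After move 1 (L):
10  3  8 12
15  4 14 11
 6  7  5 13
 9  0  1  2

After move 2 (U):
10  3  8 12
15  4 14 11
 6  0  5 13
 9  7  1  2

After move 3 (D):
10  3  8 12
15  4 14 11
 6  7  5 13
 9  0  1  2

After move 4 (R):
10  3  8 12
15  4 14 11
 6  7  5 13
 9  1  0  2

After move 5 (R):
10  3  8 12
15  4 14 11
 6  7  5 13
 9  1  2  0

After move 6 (D):
10  3  8 12
15  4 14 11
 6  7  5 13
 9  1  2  0

After move 7 (R):
10  3  8 12
15  4 14 11
 6  7  5 13
 9  1  2  0

After move 8 (L):
10  3  8 12
15  4 14 11
 6  7  5 13
 9  1  0  2

Answer: 10  3  8 12
15  4 14 11
 6  7  5 13
 9  1  0  2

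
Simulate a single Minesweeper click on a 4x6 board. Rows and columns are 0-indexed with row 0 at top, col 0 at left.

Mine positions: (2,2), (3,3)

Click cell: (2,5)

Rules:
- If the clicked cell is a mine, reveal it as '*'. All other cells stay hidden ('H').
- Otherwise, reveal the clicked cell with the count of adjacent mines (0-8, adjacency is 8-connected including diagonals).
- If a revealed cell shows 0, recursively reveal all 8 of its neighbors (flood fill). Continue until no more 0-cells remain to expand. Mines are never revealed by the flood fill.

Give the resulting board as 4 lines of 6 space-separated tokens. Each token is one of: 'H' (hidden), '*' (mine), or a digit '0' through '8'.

0 0 0 0 0 0
0 1 1 1 0 0
0 1 H 2 1 0
0 1 H H 1 0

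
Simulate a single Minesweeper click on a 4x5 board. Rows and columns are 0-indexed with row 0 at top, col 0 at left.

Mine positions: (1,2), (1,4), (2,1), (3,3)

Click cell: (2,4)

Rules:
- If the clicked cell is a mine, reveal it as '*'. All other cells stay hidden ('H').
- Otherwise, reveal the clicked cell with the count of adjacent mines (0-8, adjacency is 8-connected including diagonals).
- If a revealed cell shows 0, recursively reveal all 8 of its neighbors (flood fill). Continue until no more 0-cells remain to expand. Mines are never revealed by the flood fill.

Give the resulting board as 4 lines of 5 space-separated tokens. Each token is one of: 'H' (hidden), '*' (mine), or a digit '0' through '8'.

H H H H H
H H H H H
H H H H 2
H H H H H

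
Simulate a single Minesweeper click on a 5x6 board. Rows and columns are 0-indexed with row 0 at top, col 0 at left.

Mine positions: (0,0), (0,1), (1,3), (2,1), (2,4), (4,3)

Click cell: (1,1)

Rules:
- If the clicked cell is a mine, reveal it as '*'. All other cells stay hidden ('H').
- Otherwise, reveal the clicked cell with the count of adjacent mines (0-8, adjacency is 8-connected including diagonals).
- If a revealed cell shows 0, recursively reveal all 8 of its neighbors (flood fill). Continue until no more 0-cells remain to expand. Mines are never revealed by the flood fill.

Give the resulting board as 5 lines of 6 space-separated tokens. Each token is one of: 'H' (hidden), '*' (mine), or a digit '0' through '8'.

H H H H H H
H 3 H H H H
H H H H H H
H H H H H H
H H H H H H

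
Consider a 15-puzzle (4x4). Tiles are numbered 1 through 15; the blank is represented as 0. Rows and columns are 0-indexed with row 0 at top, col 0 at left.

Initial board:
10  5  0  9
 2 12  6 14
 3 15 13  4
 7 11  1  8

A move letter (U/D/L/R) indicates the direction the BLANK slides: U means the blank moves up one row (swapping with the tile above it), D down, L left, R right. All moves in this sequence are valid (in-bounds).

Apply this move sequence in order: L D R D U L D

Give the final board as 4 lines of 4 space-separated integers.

Answer: 10 12  5  9
 2 15  6 14
 3  0 13  4
 7 11  1  8

Derivation:
After move 1 (L):
10  0  5  9
 2 12  6 14
 3 15 13  4
 7 11  1  8

After move 2 (D):
10 12  5  9
 2  0  6 14
 3 15 13  4
 7 11  1  8

After move 3 (R):
10 12  5  9
 2  6  0 14
 3 15 13  4
 7 11  1  8

After move 4 (D):
10 12  5  9
 2  6 13 14
 3 15  0  4
 7 11  1  8

After move 5 (U):
10 12  5  9
 2  6  0 14
 3 15 13  4
 7 11  1  8

After move 6 (L):
10 12  5  9
 2  0  6 14
 3 15 13  4
 7 11  1  8

After move 7 (D):
10 12  5  9
 2 15  6 14
 3  0 13  4
 7 11  1  8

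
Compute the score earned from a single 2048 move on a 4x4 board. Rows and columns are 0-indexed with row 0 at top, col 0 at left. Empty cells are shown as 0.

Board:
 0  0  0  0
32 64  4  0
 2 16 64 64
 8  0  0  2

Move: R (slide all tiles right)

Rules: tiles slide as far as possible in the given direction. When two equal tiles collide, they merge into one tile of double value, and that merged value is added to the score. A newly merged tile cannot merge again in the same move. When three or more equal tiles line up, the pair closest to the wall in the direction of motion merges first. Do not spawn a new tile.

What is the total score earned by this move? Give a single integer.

Answer: 128

Derivation:
Slide right:
row 0: [0, 0, 0, 0] -> [0, 0, 0, 0]  score +0 (running 0)
row 1: [32, 64, 4, 0] -> [0, 32, 64, 4]  score +0 (running 0)
row 2: [2, 16, 64, 64] -> [0, 2, 16, 128]  score +128 (running 128)
row 3: [8, 0, 0, 2] -> [0, 0, 8, 2]  score +0 (running 128)
Board after move:
  0   0   0   0
  0  32  64   4
  0   2  16 128
  0   0   8   2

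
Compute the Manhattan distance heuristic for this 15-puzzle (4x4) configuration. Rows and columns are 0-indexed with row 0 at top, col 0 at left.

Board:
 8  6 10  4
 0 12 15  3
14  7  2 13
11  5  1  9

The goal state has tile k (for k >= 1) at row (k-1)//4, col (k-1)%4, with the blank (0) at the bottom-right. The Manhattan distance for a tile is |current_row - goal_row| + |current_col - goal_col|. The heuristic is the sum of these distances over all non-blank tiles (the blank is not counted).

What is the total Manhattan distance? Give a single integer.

Answer: 41

Derivation:
Tile 8: (0,0)->(1,3) = 4
Tile 6: (0,1)->(1,1) = 1
Tile 10: (0,2)->(2,1) = 3
Tile 4: (0,3)->(0,3) = 0
Tile 12: (1,1)->(2,3) = 3
Tile 15: (1,2)->(3,2) = 2
Tile 3: (1,3)->(0,2) = 2
Tile 14: (2,0)->(3,1) = 2
Tile 7: (2,1)->(1,2) = 2
Tile 2: (2,2)->(0,1) = 3
Tile 13: (2,3)->(3,0) = 4
Tile 11: (3,0)->(2,2) = 3
Tile 5: (3,1)->(1,0) = 3
Tile 1: (3,2)->(0,0) = 5
Tile 9: (3,3)->(2,0) = 4
Sum: 4 + 1 + 3 + 0 + 3 + 2 + 2 + 2 + 2 + 3 + 4 + 3 + 3 + 5 + 4 = 41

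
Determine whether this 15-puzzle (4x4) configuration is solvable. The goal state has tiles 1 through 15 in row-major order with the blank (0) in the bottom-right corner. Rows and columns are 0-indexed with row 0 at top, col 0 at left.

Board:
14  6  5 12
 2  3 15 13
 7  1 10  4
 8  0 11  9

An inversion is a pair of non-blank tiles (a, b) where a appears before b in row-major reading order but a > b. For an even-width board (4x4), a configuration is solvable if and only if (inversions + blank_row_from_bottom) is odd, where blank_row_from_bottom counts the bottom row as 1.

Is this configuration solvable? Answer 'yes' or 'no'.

Inversions: 54
Blank is in row 3 (0-indexed from top), which is row 1 counting from the bottom (bottom = 1).
54 + 1 = 55, which is odd, so the puzzle is solvable.

Answer: yes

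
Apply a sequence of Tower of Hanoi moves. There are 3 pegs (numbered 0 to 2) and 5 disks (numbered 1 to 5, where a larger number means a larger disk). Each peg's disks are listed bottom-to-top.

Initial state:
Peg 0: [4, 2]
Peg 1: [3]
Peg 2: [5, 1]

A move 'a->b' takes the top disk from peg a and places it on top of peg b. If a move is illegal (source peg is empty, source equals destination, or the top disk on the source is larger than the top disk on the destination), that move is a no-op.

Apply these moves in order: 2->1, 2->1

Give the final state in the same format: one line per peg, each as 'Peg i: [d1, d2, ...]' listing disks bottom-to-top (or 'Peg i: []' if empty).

Answer: Peg 0: [4, 2]
Peg 1: [3, 1]
Peg 2: [5]

Derivation:
After move 1 (2->1):
Peg 0: [4, 2]
Peg 1: [3, 1]
Peg 2: [5]

After move 2 (2->1):
Peg 0: [4, 2]
Peg 1: [3, 1]
Peg 2: [5]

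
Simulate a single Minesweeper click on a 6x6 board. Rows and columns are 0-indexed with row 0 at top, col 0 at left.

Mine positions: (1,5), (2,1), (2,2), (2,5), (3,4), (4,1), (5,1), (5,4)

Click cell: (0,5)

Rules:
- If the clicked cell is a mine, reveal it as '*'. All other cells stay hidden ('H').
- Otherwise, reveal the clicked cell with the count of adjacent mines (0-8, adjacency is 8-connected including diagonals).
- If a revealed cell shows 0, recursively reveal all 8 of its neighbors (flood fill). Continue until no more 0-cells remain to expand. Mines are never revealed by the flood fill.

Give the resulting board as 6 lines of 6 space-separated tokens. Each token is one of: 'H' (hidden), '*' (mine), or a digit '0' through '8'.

H H H H H 1
H H H H H H
H H H H H H
H H H H H H
H H H H H H
H H H H H H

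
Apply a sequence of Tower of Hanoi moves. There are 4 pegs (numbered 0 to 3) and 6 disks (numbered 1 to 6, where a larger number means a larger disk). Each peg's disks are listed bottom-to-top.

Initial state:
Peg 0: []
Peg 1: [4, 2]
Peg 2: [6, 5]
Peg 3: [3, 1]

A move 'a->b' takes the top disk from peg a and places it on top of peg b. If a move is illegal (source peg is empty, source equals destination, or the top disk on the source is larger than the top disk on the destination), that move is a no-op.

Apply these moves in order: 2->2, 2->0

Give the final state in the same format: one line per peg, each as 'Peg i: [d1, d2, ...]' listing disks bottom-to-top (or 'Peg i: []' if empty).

After move 1 (2->2):
Peg 0: []
Peg 1: [4, 2]
Peg 2: [6, 5]
Peg 3: [3, 1]

After move 2 (2->0):
Peg 0: [5]
Peg 1: [4, 2]
Peg 2: [6]
Peg 3: [3, 1]

Answer: Peg 0: [5]
Peg 1: [4, 2]
Peg 2: [6]
Peg 3: [3, 1]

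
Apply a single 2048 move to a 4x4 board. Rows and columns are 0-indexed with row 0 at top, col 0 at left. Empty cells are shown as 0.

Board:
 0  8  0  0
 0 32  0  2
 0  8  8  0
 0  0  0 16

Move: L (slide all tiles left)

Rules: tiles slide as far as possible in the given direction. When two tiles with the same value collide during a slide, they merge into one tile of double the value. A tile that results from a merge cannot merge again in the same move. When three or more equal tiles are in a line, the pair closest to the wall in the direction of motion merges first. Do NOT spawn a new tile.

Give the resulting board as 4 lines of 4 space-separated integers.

Answer:  8  0  0  0
32  2  0  0
16  0  0  0
16  0  0  0

Derivation:
Slide left:
row 0: [0, 8, 0, 0] -> [8, 0, 0, 0]
row 1: [0, 32, 0, 2] -> [32, 2, 0, 0]
row 2: [0, 8, 8, 0] -> [16, 0, 0, 0]
row 3: [0, 0, 0, 16] -> [16, 0, 0, 0]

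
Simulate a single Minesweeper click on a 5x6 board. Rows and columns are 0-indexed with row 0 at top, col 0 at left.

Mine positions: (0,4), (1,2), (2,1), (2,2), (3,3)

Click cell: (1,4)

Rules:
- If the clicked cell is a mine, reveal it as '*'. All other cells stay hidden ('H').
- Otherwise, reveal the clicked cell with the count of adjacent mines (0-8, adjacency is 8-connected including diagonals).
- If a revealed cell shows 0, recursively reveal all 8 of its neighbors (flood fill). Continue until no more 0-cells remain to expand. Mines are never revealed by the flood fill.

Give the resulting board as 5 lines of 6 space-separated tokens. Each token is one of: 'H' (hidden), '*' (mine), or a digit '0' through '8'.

H H H H H H
H H H H 1 H
H H H H H H
H H H H H H
H H H H H H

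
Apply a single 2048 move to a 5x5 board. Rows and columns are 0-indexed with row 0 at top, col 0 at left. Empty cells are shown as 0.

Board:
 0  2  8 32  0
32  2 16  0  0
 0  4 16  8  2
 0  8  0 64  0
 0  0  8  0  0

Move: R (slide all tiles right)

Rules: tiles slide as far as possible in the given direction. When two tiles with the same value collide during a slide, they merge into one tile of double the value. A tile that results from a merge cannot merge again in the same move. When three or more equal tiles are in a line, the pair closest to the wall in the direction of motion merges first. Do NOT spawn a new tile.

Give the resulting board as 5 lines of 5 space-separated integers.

Answer:  0  0  2  8 32
 0  0 32  2 16
 0  4 16  8  2
 0  0  0  8 64
 0  0  0  0  8

Derivation:
Slide right:
row 0: [0, 2, 8, 32, 0] -> [0, 0, 2, 8, 32]
row 1: [32, 2, 16, 0, 0] -> [0, 0, 32, 2, 16]
row 2: [0, 4, 16, 8, 2] -> [0, 4, 16, 8, 2]
row 3: [0, 8, 0, 64, 0] -> [0, 0, 0, 8, 64]
row 4: [0, 0, 8, 0, 0] -> [0, 0, 0, 0, 8]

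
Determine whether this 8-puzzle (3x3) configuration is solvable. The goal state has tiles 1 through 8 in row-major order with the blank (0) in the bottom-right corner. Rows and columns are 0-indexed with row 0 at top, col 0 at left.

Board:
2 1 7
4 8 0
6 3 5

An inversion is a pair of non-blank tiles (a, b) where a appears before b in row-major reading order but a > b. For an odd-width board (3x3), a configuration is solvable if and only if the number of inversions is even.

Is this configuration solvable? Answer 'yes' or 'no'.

Inversions (pairs i<j in row-major order where tile[i] > tile[j] > 0): 11
11 is odd, so the puzzle is not solvable.

Answer: no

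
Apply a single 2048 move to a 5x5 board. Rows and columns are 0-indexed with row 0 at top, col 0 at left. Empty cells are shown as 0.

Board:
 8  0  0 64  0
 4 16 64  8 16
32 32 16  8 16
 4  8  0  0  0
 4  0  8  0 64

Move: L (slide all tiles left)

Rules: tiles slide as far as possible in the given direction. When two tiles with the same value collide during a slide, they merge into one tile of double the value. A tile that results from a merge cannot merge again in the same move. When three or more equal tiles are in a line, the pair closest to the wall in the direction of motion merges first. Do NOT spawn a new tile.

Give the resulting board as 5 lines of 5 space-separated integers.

Answer:  8 64  0  0  0
 4 16 64  8 16
64 16  8 16  0
 4  8  0  0  0
 4  8 64  0  0

Derivation:
Slide left:
row 0: [8, 0, 0, 64, 0] -> [8, 64, 0, 0, 0]
row 1: [4, 16, 64, 8, 16] -> [4, 16, 64, 8, 16]
row 2: [32, 32, 16, 8, 16] -> [64, 16, 8, 16, 0]
row 3: [4, 8, 0, 0, 0] -> [4, 8, 0, 0, 0]
row 4: [4, 0, 8, 0, 64] -> [4, 8, 64, 0, 0]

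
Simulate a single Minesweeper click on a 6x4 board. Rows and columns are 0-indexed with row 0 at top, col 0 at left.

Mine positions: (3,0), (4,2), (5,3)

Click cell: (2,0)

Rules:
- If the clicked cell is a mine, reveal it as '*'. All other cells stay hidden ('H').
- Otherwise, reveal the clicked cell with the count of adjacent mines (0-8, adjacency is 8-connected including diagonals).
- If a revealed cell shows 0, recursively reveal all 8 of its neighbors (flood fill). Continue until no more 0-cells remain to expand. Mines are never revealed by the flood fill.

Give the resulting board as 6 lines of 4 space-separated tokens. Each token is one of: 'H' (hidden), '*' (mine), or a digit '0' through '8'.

H H H H
H H H H
1 H H H
H H H H
H H H H
H H H H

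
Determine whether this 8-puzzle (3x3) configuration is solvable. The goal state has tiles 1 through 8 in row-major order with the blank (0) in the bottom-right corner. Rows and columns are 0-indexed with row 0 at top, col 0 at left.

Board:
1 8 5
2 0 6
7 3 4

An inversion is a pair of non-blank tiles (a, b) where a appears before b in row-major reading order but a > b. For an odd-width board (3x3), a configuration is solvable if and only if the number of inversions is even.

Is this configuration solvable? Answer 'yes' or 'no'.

Inversions (pairs i<j in row-major order where tile[i] > tile[j] > 0): 13
13 is odd, so the puzzle is not solvable.

Answer: no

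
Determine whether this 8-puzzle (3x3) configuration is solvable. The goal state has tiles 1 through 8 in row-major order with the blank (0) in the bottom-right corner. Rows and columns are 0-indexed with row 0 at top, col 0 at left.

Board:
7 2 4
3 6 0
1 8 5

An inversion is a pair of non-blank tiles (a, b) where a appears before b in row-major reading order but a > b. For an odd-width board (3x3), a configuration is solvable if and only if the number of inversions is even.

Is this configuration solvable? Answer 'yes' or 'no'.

Answer: no

Derivation:
Inversions (pairs i<j in row-major order where tile[i] > tile[j] > 0): 13
13 is odd, so the puzzle is not solvable.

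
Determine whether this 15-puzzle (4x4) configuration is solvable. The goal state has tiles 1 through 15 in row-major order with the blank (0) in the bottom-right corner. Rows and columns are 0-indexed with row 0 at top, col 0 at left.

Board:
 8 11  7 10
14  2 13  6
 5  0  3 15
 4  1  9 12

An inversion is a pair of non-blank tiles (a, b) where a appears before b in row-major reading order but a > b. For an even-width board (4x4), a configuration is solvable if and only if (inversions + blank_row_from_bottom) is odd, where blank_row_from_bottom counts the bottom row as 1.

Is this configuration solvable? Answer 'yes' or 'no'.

Inversions: 59
Blank is in row 2 (0-indexed from top), which is row 2 counting from the bottom (bottom = 1).
59 + 2 = 61, which is odd, so the puzzle is solvable.

Answer: yes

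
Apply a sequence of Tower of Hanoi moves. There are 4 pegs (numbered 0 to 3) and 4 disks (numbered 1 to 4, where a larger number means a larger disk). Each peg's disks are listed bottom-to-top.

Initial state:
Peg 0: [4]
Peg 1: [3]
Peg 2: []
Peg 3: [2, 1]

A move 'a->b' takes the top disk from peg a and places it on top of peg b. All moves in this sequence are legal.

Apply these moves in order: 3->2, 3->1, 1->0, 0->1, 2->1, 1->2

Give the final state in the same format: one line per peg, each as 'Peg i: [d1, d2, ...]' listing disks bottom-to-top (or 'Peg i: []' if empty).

Answer: Peg 0: [4]
Peg 1: [3, 2]
Peg 2: [1]
Peg 3: []

Derivation:
After move 1 (3->2):
Peg 0: [4]
Peg 1: [3]
Peg 2: [1]
Peg 3: [2]

After move 2 (3->1):
Peg 0: [4]
Peg 1: [3, 2]
Peg 2: [1]
Peg 3: []

After move 3 (1->0):
Peg 0: [4, 2]
Peg 1: [3]
Peg 2: [1]
Peg 3: []

After move 4 (0->1):
Peg 0: [4]
Peg 1: [3, 2]
Peg 2: [1]
Peg 3: []

After move 5 (2->1):
Peg 0: [4]
Peg 1: [3, 2, 1]
Peg 2: []
Peg 3: []

After move 6 (1->2):
Peg 0: [4]
Peg 1: [3, 2]
Peg 2: [1]
Peg 3: []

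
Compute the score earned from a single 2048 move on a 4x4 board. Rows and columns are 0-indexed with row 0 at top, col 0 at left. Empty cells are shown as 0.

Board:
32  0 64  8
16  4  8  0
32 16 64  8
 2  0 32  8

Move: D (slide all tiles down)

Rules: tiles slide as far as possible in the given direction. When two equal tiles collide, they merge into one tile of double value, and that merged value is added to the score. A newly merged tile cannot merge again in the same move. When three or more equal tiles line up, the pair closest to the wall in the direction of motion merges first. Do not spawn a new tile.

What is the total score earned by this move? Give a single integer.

Slide down:
col 0: [32, 16, 32, 2] -> [32, 16, 32, 2]  score +0 (running 0)
col 1: [0, 4, 16, 0] -> [0, 0, 4, 16]  score +0 (running 0)
col 2: [64, 8, 64, 32] -> [64, 8, 64, 32]  score +0 (running 0)
col 3: [8, 0, 8, 8] -> [0, 0, 8, 16]  score +16 (running 16)
Board after move:
32  0 64  0
16  0  8  0
32  4 64  8
 2 16 32 16

Answer: 16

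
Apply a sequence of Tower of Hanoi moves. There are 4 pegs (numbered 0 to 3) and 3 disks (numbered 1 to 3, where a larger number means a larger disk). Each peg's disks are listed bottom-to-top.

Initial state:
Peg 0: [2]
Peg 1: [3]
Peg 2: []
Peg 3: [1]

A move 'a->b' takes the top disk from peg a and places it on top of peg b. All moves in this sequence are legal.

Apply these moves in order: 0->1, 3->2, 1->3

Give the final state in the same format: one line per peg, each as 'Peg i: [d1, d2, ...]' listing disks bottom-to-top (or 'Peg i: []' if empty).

After move 1 (0->1):
Peg 0: []
Peg 1: [3, 2]
Peg 2: []
Peg 3: [1]

After move 2 (3->2):
Peg 0: []
Peg 1: [3, 2]
Peg 2: [1]
Peg 3: []

After move 3 (1->3):
Peg 0: []
Peg 1: [3]
Peg 2: [1]
Peg 3: [2]

Answer: Peg 0: []
Peg 1: [3]
Peg 2: [1]
Peg 3: [2]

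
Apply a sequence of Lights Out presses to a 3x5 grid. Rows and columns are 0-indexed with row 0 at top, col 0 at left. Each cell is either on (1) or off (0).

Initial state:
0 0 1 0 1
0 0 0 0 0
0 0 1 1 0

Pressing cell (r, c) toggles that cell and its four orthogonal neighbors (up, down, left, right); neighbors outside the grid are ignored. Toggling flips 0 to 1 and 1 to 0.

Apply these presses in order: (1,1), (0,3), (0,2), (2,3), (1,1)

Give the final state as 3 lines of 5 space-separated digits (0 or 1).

After press 1 at (1,1):
0 1 1 0 1
1 1 1 0 0
0 1 1 1 0

After press 2 at (0,3):
0 1 0 1 0
1 1 1 1 0
0 1 1 1 0

After press 3 at (0,2):
0 0 1 0 0
1 1 0 1 0
0 1 1 1 0

After press 4 at (2,3):
0 0 1 0 0
1 1 0 0 0
0 1 0 0 1

After press 5 at (1,1):
0 1 1 0 0
0 0 1 0 0
0 0 0 0 1

Answer: 0 1 1 0 0
0 0 1 0 0
0 0 0 0 1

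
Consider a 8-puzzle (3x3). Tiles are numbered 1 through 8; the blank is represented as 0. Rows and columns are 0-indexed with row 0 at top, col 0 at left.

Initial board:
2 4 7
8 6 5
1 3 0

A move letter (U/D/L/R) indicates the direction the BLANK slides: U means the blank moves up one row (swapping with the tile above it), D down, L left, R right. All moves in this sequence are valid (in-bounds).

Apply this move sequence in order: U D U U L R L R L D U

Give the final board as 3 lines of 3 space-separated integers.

Answer: 2 0 4
8 6 7
1 3 5

Derivation:
After move 1 (U):
2 4 7
8 6 0
1 3 5

After move 2 (D):
2 4 7
8 6 5
1 3 0

After move 3 (U):
2 4 7
8 6 0
1 3 5

After move 4 (U):
2 4 0
8 6 7
1 3 5

After move 5 (L):
2 0 4
8 6 7
1 3 5

After move 6 (R):
2 4 0
8 6 7
1 3 5

After move 7 (L):
2 0 4
8 6 7
1 3 5

After move 8 (R):
2 4 0
8 6 7
1 3 5

After move 9 (L):
2 0 4
8 6 7
1 3 5

After move 10 (D):
2 6 4
8 0 7
1 3 5

After move 11 (U):
2 0 4
8 6 7
1 3 5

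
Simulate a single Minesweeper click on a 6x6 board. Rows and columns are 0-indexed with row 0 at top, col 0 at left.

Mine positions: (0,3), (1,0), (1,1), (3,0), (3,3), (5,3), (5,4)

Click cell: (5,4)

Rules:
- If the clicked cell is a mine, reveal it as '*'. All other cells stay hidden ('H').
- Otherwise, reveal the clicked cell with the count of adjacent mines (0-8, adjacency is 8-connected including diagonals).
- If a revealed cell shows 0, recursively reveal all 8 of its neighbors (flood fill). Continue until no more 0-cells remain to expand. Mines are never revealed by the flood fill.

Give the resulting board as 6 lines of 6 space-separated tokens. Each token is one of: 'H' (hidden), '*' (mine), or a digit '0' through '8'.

H H H H H H
H H H H H H
H H H H H H
H H H H H H
H H H H H H
H H H H * H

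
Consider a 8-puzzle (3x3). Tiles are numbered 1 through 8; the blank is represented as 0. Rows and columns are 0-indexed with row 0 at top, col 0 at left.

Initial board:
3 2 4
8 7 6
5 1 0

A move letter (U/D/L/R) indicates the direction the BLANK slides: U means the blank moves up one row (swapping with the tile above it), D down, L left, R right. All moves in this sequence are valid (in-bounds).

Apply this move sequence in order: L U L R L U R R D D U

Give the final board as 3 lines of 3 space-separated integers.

Answer: 2 4 6
3 8 0
5 7 1

Derivation:
After move 1 (L):
3 2 4
8 7 6
5 0 1

After move 2 (U):
3 2 4
8 0 6
5 7 1

After move 3 (L):
3 2 4
0 8 6
5 7 1

After move 4 (R):
3 2 4
8 0 6
5 7 1

After move 5 (L):
3 2 4
0 8 6
5 7 1

After move 6 (U):
0 2 4
3 8 6
5 7 1

After move 7 (R):
2 0 4
3 8 6
5 7 1

After move 8 (R):
2 4 0
3 8 6
5 7 1

After move 9 (D):
2 4 6
3 8 0
5 7 1

After move 10 (D):
2 4 6
3 8 1
5 7 0

After move 11 (U):
2 4 6
3 8 0
5 7 1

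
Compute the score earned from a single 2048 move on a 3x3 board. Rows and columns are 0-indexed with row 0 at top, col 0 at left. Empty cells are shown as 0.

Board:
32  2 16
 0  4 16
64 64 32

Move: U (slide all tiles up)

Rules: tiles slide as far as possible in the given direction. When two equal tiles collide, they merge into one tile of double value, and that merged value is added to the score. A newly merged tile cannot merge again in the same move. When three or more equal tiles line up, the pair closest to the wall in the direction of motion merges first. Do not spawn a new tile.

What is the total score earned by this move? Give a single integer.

Slide up:
col 0: [32, 0, 64] -> [32, 64, 0]  score +0 (running 0)
col 1: [2, 4, 64] -> [2, 4, 64]  score +0 (running 0)
col 2: [16, 16, 32] -> [32, 32, 0]  score +32 (running 32)
Board after move:
32  2 32
64  4 32
 0 64  0

Answer: 32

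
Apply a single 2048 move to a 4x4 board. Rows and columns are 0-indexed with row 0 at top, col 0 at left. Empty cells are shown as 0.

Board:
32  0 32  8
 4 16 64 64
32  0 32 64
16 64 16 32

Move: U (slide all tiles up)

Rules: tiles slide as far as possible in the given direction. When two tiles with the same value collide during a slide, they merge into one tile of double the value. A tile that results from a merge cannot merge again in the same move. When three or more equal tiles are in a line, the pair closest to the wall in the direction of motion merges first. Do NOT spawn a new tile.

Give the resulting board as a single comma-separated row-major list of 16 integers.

Answer: 32, 16, 32, 8, 4, 64, 64, 128, 32, 0, 32, 32, 16, 0, 16, 0

Derivation:
Slide up:
col 0: [32, 4, 32, 16] -> [32, 4, 32, 16]
col 1: [0, 16, 0, 64] -> [16, 64, 0, 0]
col 2: [32, 64, 32, 16] -> [32, 64, 32, 16]
col 3: [8, 64, 64, 32] -> [8, 128, 32, 0]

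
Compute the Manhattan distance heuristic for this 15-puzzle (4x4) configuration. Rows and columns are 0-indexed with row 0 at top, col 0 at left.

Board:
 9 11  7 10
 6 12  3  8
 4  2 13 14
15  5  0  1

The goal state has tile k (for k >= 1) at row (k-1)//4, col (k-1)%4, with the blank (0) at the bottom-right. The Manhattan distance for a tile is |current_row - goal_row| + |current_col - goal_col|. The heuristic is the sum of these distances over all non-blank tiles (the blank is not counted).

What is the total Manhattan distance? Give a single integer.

Tile 9: (0,0)->(2,0) = 2
Tile 11: (0,1)->(2,2) = 3
Tile 7: (0,2)->(1,2) = 1
Tile 10: (0,3)->(2,1) = 4
Tile 6: (1,0)->(1,1) = 1
Tile 12: (1,1)->(2,3) = 3
Tile 3: (1,2)->(0,2) = 1
Tile 8: (1,3)->(1,3) = 0
Tile 4: (2,0)->(0,3) = 5
Tile 2: (2,1)->(0,1) = 2
Tile 13: (2,2)->(3,0) = 3
Tile 14: (2,3)->(3,1) = 3
Tile 15: (3,0)->(3,2) = 2
Tile 5: (3,1)->(1,0) = 3
Tile 1: (3,3)->(0,0) = 6
Sum: 2 + 3 + 1 + 4 + 1 + 3 + 1 + 0 + 5 + 2 + 3 + 3 + 2 + 3 + 6 = 39

Answer: 39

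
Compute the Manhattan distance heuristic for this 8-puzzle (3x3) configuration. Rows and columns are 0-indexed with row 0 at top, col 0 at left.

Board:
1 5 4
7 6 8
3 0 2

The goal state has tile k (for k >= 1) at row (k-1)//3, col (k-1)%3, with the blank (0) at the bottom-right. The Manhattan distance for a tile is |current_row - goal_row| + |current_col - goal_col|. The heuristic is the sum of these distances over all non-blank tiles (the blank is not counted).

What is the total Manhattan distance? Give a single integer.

Answer: 15

Derivation:
Tile 1: at (0,0), goal (0,0), distance |0-0|+|0-0| = 0
Tile 5: at (0,1), goal (1,1), distance |0-1|+|1-1| = 1
Tile 4: at (0,2), goal (1,0), distance |0-1|+|2-0| = 3
Tile 7: at (1,0), goal (2,0), distance |1-2|+|0-0| = 1
Tile 6: at (1,1), goal (1,2), distance |1-1|+|1-2| = 1
Tile 8: at (1,2), goal (2,1), distance |1-2|+|2-1| = 2
Tile 3: at (2,0), goal (0,2), distance |2-0|+|0-2| = 4
Tile 2: at (2,2), goal (0,1), distance |2-0|+|2-1| = 3
Sum: 0 + 1 + 3 + 1 + 1 + 2 + 4 + 3 = 15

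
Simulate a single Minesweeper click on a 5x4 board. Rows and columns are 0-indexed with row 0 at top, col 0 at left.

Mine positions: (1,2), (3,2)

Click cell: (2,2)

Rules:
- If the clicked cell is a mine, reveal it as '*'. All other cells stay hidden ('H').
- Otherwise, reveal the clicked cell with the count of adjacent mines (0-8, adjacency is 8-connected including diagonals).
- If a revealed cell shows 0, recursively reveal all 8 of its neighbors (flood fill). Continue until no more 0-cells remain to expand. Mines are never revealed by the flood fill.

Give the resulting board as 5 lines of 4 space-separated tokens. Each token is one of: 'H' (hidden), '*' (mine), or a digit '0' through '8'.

H H H H
H H H H
H H 2 H
H H H H
H H H H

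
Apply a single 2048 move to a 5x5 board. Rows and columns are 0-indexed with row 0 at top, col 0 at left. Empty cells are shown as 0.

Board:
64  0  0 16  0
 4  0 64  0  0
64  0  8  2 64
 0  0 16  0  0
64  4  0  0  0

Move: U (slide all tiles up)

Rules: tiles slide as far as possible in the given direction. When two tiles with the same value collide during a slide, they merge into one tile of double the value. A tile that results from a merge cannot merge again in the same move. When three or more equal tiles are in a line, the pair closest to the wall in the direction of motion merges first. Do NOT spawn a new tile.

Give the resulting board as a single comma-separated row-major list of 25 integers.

Answer: 64, 4, 64, 16, 64, 4, 0, 8, 2, 0, 128, 0, 16, 0, 0, 0, 0, 0, 0, 0, 0, 0, 0, 0, 0

Derivation:
Slide up:
col 0: [64, 4, 64, 0, 64] -> [64, 4, 128, 0, 0]
col 1: [0, 0, 0, 0, 4] -> [4, 0, 0, 0, 0]
col 2: [0, 64, 8, 16, 0] -> [64, 8, 16, 0, 0]
col 3: [16, 0, 2, 0, 0] -> [16, 2, 0, 0, 0]
col 4: [0, 0, 64, 0, 0] -> [64, 0, 0, 0, 0]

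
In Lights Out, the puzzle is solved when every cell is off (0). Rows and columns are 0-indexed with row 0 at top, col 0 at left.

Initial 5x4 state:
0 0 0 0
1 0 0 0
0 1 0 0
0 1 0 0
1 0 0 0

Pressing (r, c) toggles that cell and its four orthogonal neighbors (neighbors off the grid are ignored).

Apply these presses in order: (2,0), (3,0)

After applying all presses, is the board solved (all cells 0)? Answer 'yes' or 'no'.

After press 1 at (2,0):
0 0 0 0
0 0 0 0
1 0 0 0
1 1 0 0
1 0 0 0

After press 2 at (3,0):
0 0 0 0
0 0 0 0
0 0 0 0
0 0 0 0
0 0 0 0

Lights still on: 0

Answer: yes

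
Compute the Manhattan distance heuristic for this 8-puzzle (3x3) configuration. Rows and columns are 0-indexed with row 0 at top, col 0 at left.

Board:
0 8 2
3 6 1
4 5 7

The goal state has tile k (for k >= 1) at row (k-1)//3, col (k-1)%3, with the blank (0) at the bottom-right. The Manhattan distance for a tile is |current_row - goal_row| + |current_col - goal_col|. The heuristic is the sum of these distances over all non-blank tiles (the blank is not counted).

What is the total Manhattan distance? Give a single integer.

Answer: 14

Derivation:
Tile 8: at (0,1), goal (2,1), distance |0-2|+|1-1| = 2
Tile 2: at (0,2), goal (0,1), distance |0-0|+|2-1| = 1
Tile 3: at (1,0), goal (0,2), distance |1-0|+|0-2| = 3
Tile 6: at (1,1), goal (1,2), distance |1-1|+|1-2| = 1
Tile 1: at (1,2), goal (0,0), distance |1-0|+|2-0| = 3
Tile 4: at (2,0), goal (1,0), distance |2-1|+|0-0| = 1
Tile 5: at (2,1), goal (1,1), distance |2-1|+|1-1| = 1
Tile 7: at (2,2), goal (2,0), distance |2-2|+|2-0| = 2
Sum: 2 + 1 + 3 + 1 + 3 + 1 + 1 + 2 = 14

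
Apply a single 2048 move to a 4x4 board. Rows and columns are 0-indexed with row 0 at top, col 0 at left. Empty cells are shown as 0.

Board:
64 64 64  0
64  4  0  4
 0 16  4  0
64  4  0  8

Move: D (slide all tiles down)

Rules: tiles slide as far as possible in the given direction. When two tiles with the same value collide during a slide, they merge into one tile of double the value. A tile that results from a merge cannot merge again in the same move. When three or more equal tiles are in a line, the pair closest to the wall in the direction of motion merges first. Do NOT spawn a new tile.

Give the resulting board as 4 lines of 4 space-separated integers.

Answer:   0  64   0   0
  0   4   0   0
 64  16  64   4
128   4   4   8

Derivation:
Slide down:
col 0: [64, 64, 0, 64] -> [0, 0, 64, 128]
col 1: [64, 4, 16, 4] -> [64, 4, 16, 4]
col 2: [64, 0, 4, 0] -> [0, 0, 64, 4]
col 3: [0, 4, 0, 8] -> [0, 0, 4, 8]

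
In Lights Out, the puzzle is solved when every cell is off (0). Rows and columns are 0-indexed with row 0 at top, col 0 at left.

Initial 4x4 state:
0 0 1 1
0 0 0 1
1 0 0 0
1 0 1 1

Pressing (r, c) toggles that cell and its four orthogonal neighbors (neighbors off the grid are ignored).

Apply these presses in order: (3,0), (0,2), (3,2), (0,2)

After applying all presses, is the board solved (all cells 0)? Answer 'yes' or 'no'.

After press 1 at (3,0):
0 0 1 1
0 0 0 1
0 0 0 0
0 1 1 1

After press 2 at (0,2):
0 1 0 0
0 0 1 1
0 0 0 0
0 1 1 1

After press 3 at (3,2):
0 1 0 0
0 0 1 1
0 0 1 0
0 0 0 0

After press 4 at (0,2):
0 0 1 1
0 0 0 1
0 0 1 0
0 0 0 0

Lights still on: 4

Answer: no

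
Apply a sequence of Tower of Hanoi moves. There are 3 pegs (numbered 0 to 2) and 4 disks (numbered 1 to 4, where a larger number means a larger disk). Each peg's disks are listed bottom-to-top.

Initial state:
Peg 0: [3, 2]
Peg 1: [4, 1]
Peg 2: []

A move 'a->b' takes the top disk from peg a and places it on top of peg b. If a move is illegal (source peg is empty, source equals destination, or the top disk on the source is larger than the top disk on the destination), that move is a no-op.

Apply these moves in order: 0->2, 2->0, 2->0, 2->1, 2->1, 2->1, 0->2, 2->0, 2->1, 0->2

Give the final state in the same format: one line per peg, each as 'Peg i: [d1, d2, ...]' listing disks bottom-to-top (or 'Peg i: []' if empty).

After move 1 (0->2):
Peg 0: [3]
Peg 1: [4, 1]
Peg 2: [2]

After move 2 (2->0):
Peg 0: [3, 2]
Peg 1: [4, 1]
Peg 2: []

After move 3 (2->0):
Peg 0: [3, 2]
Peg 1: [4, 1]
Peg 2: []

After move 4 (2->1):
Peg 0: [3, 2]
Peg 1: [4, 1]
Peg 2: []

After move 5 (2->1):
Peg 0: [3, 2]
Peg 1: [4, 1]
Peg 2: []

After move 6 (2->1):
Peg 0: [3, 2]
Peg 1: [4, 1]
Peg 2: []

After move 7 (0->2):
Peg 0: [3]
Peg 1: [4, 1]
Peg 2: [2]

After move 8 (2->0):
Peg 0: [3, 2]
Peg 1: [4, 1]
Peg 2: []

After move 9 (2->1):
Peg 0: [3, 2]
Peg 1: [4, 1]
Peg 2: []

After move 10 (0->2):
Peg 0: [3]
Peg 1: [4, 1]
Peg 2: [2]

Answer: Peg 0: [3]
Peg 1: [4, 1]
Peg 2: [2]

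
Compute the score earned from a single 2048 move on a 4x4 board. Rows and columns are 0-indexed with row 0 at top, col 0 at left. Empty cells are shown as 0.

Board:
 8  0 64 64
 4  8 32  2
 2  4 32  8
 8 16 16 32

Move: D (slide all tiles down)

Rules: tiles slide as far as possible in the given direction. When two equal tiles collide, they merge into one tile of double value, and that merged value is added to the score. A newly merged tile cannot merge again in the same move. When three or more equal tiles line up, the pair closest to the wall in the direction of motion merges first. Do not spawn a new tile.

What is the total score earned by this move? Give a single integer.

Answer: 64

Derivation:
Slide down:
col 0: [8, 4, 2, 8] -> [8, 4, 2, 8]  score +0 (running 0)
col 1: [0, 8, 4, 16] -> [0, 8, 4, 16]  score +0 (running 0)
col 2: [64, 32, 32, 16] -> [0, 64, 64, 16]  score +64 (running 64)
col 3: [64, 2, 8, 32] -> [64, 2, 8, 32]  score +0 (running 64)
Board after move:
 8  0  0 64
 4  8 64  2
 2  4 64  8
 8 16 16 32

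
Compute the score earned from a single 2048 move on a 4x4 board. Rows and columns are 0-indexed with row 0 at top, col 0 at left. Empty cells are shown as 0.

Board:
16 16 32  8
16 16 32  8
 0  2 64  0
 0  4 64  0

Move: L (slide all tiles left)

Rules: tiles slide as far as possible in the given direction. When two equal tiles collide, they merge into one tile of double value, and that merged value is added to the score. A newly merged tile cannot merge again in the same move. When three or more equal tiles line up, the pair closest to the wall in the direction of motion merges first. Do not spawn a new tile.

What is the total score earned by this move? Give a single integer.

Slide left:
row 0: [16, 16, 32, 8] -> [32, 32, 8, 0]  score +32 (running 32)
row 1: [16, 16, 32, 8] -> [32, 32, 8, 0]  score +32 (running 64)
row 2: [0, 2, 64, 0] -> [2, 64, 0, 0]  score +0 (running 64)
row 3: [0, 4, 64, 0] -> [4, 64, 0, 0]  score +0 (running 64)
Board after move:
32 32  8  0
32 32  8  0
 2 64  0  0
 4 64  0  0

Answer: 64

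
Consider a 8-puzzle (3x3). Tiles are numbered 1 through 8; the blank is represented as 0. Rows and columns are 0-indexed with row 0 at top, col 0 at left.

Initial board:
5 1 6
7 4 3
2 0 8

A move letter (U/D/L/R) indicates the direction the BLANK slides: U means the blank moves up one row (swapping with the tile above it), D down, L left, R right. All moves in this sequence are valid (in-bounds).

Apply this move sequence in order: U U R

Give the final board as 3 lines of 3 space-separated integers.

After move 1 (U):
5 1 6
7 0 3
2 4 8

After move 2 (U):
5 0 6
7 1 3
2 4 8

After move 3 (R):
5 6 0
7 1 3
2 4 8

Answer: 5 6 0
7 1 3
2 4 8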